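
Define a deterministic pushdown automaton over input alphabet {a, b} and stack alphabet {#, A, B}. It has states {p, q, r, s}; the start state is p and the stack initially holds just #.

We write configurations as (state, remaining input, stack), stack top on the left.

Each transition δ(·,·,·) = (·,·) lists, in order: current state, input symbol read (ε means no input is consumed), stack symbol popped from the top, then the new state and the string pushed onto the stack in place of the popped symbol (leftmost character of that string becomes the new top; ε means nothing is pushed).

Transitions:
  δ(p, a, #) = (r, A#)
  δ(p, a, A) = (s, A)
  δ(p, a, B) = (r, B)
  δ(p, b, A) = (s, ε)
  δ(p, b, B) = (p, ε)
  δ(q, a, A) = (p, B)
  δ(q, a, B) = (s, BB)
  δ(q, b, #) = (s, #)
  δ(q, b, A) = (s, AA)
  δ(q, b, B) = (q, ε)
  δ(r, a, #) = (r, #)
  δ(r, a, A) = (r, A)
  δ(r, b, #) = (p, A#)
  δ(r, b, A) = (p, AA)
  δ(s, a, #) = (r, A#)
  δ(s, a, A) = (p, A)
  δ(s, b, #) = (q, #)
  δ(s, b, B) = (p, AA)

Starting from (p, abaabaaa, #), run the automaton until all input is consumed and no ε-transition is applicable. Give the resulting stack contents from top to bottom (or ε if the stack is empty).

A#

(p, abaabaaa, #)
  read a, top #: go to r, push A# → (r, baabaaa, A#)
  read b, top A: go to p, push AA → (p, aabaaa, AA#)
  read a, top A: go to s, push A → (s, abaaa, AA#)
  read a, top A: go to p, push A → (p, baaa, AA#)
  read b, top A: go to s, push ε → (s, aaa, A#)
  read a, top A: go to p, push A → (p, aa, A#)
  read a, top A: go to s, push A → (s, a, A#)
  read a, top A: go to p, push A → (p, ε, A#)
All input consumed in state p with stack A#.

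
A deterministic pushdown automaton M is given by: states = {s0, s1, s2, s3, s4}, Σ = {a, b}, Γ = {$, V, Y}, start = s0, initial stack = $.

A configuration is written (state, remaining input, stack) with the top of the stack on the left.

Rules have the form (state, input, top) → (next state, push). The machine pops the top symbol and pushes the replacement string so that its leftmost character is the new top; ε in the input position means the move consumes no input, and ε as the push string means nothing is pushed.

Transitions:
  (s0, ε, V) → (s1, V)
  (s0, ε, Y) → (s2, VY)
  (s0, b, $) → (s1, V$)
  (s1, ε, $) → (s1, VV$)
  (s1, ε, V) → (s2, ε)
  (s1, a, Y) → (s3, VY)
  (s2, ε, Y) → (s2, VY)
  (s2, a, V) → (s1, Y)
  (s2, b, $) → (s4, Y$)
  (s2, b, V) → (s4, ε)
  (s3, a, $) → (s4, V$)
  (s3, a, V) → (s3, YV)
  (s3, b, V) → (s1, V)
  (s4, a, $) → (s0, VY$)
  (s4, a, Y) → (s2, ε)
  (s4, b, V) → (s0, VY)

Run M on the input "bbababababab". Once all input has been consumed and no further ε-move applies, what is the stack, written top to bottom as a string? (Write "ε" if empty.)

(s0, bbababababab, $)
  read b, top $: go to s1, push V$ → (s1, bababababab, V$)
  ε-move, top V: go to s2, push ε → (s2, bababababab, $)
  read b, top $: go to s4, push Y$ → (s4, ababababab, Y$)
  read a, top Y: go to s2, push ε → (s2, babababab, $)
  read b, top $: go to s4, push Y$ → (s4, abababab, Y$)
  read a, top Y: go to s2, push ε → (s2, bababab, $)
  read b, top $: go to s4, push Y$ → (s4, ababab, Y$)
  read a, top Y: go to s2, push ε → (s2, babab, $)
  read b, top $: go to s4, push Y$ → (s4, abab, Y$)
  read a, top Y: go to s2, push ε → (s2, bab, $)
  read b, top $: go to s4, push Y$ → (s4, ab, Y$)
  read a, top Y: go to s2, push ε → (s2, b, $)
  read b, top $: go to s4, push Y$ → (s4, ε, Y$)
All input consumed in state s4 with stack Y$.

Y$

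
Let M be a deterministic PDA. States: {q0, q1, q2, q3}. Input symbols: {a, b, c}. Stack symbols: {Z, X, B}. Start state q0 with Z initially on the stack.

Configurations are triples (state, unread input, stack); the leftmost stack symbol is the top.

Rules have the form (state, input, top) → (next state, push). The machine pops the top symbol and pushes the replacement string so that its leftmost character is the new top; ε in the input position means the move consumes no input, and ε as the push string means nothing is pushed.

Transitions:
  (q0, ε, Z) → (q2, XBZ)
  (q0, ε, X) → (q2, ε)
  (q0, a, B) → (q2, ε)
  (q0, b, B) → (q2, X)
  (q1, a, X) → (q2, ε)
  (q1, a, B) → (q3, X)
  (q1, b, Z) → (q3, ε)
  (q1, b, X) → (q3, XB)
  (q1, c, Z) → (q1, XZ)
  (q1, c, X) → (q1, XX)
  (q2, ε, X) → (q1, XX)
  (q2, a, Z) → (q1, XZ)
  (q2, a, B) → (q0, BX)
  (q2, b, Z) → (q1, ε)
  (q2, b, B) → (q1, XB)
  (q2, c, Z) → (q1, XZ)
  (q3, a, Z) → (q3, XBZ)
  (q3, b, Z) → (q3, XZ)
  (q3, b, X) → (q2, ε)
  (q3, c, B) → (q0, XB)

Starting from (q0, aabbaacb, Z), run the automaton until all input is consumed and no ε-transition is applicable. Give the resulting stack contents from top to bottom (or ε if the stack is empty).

(q0, aabbaacb, Z)
  ε-move, top Z: go to q2, push XBZ → (q2, aabbaacb, XBZ)
  ε-move, top X: go to q1, push XX → (q1, aabbaacb, XXBZ)
  read a, top X: go to q2, push ε → (q2, abbaacb, XBZ)
  ε-move, top X: go to q1, push XX → (q1, abbaacb, XXBZ)
  read a, top X: go to q2, push ε → (q2, bbaacb, XBZ)
  ε-move, top X: go to q1, push XX → (q1, bbaacb, XXBZ)
  read b, top X: go to q3, push XB → (q3, baacb, XBXBZ)
  read b, top X: go to q2, push ε → (q2, aacb, BXBZ)
  read a, top B: go to q0, push BX → (q0, acb, BXXBZ)
  read a, top B: go to q2, push ε → (q2, cb, XXBZ)
  ε-move, top X: go to q1, push XX → (q1, cb, XXXBZ)
  read c, top X: go to q1, push XX → (q1, b, XXXXBZ)
  read b, top X: go to q3, push XB → (q3, ε, XBXXXBZ)
All input consumed in state q3 with stack XBXXXBZ.

XBXXXBZ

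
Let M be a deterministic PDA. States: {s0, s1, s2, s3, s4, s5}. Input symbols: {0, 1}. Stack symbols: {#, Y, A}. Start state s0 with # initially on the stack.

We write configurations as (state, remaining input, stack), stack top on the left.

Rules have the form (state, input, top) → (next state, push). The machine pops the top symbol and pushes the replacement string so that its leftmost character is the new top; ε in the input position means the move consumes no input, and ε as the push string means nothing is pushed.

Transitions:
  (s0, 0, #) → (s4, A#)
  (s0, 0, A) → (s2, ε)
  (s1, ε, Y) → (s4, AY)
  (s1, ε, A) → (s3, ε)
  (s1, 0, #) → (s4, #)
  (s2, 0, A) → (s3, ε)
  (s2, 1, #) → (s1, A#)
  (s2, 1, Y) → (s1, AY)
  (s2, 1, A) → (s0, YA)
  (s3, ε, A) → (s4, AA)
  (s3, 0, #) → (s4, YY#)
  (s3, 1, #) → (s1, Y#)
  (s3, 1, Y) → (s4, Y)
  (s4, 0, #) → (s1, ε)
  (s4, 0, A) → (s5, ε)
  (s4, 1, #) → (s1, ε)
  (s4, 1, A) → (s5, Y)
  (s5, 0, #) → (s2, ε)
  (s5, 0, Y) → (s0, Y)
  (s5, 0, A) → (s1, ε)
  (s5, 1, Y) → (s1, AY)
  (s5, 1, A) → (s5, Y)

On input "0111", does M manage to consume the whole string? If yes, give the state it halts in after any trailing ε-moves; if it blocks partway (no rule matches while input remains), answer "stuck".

s4

(s0, 0111, #) ⊢ (s4, 111, A#) ⊢ (s5, 11, Y#) ⊢ (s1, 1, AY#) ⊢ (s3, 1, Y#) ⊢ (s4, ε, Y#)
All input consumed; M is in state s4.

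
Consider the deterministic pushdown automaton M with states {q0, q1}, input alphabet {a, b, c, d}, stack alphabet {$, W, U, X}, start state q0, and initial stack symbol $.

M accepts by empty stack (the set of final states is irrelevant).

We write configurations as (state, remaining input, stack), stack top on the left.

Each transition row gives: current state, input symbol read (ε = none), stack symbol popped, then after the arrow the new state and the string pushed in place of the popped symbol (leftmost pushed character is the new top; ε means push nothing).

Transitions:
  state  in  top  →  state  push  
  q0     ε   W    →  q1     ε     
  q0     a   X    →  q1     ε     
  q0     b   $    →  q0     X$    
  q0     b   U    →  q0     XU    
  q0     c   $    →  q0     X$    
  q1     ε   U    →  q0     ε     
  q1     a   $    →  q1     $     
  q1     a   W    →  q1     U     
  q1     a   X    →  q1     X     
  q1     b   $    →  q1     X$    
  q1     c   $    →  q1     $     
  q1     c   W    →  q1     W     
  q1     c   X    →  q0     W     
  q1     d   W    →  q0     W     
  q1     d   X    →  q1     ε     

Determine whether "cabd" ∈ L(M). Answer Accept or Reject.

Reject

(q0, cabd, $)
  read c, top $: go to q0, push X$ → (q0, abd, X$)
  read a, top X: go to q1, push ε → (q1, bd, $)
  read b, top $: go to q1, push X$ → (q1, d, X$)
  read d, top X: go to q1, push ε → (q1, ε, $)
All input consumed; stack is $, not empty, and no further ε-move applies.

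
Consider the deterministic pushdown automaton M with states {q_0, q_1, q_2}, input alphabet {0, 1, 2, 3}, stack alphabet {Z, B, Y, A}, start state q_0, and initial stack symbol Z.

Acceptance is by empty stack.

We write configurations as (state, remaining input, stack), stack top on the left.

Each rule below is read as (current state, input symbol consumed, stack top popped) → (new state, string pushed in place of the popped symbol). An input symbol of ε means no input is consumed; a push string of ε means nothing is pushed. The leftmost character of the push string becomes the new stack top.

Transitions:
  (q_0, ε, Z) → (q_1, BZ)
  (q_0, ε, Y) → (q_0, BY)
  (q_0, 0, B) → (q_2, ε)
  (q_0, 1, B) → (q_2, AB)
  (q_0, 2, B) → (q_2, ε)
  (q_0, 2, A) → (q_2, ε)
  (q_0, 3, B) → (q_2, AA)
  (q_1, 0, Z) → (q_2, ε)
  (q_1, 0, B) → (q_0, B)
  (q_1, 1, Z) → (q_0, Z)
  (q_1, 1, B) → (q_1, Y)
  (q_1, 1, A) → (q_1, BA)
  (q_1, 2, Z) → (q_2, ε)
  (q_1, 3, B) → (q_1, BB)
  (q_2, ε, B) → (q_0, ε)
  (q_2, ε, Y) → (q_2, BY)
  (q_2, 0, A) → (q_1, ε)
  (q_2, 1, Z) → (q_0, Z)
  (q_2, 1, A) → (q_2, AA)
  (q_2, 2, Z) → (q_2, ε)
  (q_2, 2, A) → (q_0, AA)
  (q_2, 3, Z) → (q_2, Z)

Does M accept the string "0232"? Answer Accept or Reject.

(q_0, 0232, Z)
  ε-move, top Z: go to q_1, push BZ → (q_1, 0232, BZ)
  read 0, top B: go to q_0, push B → (q_0, 232, BZ)
  read 2, top B: go to q_2, push ε → (q_2, 32, Z)
  read 3, top Z: go to q_2, push Z → (q_2, 2, Z)
  read 2, top Z: go to q_2, push ε → (q_2, ε, ε)
All input consumed and the stack is empty.

Accept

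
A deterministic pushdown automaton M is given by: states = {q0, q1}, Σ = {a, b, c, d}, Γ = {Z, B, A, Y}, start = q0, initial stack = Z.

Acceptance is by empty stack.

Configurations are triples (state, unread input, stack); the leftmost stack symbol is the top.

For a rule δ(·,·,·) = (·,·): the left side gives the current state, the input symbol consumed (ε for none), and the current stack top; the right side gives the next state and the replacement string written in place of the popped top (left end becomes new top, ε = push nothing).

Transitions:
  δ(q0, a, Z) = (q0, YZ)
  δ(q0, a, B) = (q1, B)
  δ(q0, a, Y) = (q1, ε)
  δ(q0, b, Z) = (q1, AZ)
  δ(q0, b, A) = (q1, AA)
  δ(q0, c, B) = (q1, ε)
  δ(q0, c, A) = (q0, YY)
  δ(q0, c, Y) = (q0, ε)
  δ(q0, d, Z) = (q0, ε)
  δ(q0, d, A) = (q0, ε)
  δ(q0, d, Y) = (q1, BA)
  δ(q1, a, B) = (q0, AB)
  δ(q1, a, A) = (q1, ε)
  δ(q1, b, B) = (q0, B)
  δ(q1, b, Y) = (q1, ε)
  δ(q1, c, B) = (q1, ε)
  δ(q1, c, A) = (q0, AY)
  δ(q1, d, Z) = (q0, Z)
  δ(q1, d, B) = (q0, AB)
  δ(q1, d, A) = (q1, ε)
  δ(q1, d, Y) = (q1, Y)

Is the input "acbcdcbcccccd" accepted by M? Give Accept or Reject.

(q0, acbcdcbcccccd, Z)
  read a, top Z: go to q0, push YZ → (q0, cbcdcbcccccd, YZ)
  read c, top Y: go to q0, push ε → (q0, bcdcbcccccd, Z)
  read b, top Z: go to q1, push AZ → (q1, cdcbcccccd, AZ)
  read c, top A: go to q0, push AY → (q0, dcbcccccd, AYZ)
  read d, top A: go to q0, push ε → (q0, cbcccccd, YZ)
  read c, top Y: go to q0, push ε → (q0, bcccccd, Z)
  read b, top Z: go to q1, push AZ → (q1, cccccd, AZ)
  read c, top A: go to q0, push AY → (q0, ccccd, AYZ)
  read c, top A: go to q0, push YY → (q0, cccd, YYYZ)
  read c, top Y: go to q0, push ε → (q0, ccd, YYZ)
  read c, top Y: go to q0, push ε → (q0, cd, YZ)
  read c, top Y: go to q0, push ε → (q0, d, Z)
  read d, top Z: go to q0, push ε → (q0, ε, ε)
All input consumed and the stack is empty.

Accept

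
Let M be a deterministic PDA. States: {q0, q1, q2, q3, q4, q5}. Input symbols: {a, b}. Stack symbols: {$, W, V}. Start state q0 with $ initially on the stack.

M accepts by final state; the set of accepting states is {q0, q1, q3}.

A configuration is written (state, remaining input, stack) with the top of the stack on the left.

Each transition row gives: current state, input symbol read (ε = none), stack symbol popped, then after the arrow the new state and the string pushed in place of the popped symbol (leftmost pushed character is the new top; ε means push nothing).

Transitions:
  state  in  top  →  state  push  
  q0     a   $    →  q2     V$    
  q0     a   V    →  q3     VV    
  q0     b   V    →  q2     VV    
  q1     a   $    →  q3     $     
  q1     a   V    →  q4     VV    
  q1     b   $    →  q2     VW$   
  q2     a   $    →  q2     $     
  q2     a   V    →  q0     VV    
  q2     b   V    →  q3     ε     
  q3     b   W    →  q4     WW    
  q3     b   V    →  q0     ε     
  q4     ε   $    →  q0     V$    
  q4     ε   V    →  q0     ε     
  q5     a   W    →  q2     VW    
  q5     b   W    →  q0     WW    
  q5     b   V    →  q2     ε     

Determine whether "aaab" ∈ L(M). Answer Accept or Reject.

Accept

(q0, aaab, $)
  read a, top $: go to q2, push V$ → (q2, aab, V$)
  read a, top V: go to q0, push VV → (q0, ab, VV$)
  read a, top V: go to q3, push VV → (q3, b, VVV$)
  read b, top V: go to q0, push ε → (q0, ε, VV$)
All input consumed; state q0 ∈ F.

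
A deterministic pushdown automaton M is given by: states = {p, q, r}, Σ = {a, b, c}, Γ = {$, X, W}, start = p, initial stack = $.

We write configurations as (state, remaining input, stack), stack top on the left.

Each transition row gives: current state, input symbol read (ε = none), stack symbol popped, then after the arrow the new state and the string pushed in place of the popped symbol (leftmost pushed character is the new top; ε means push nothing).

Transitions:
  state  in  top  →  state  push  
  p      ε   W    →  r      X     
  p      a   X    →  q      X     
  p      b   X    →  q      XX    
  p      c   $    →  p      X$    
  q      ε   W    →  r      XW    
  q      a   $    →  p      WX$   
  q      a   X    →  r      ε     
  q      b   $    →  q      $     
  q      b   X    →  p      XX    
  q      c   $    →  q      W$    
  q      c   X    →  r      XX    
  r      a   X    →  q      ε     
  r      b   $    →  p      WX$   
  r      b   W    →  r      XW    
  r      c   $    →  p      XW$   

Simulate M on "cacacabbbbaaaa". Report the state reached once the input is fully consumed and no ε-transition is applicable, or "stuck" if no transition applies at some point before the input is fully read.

(p, cacacabbbbaaaa, $) ⊢ (p, acacabbbbaaaa, X$) ⊢ (q, cacabbbbaaaa, X$) ⊢ (r, acabbbbaaaa, XX$) ⊢ (q, cabbbbaaaa, X$) ⊢ (r, abbbbaaaa, XX$) ⊢ (q, bbbbaaaa, X$) ⊢ (p, bbbaaaa, XX$) ⊢ (q, bbaaaa, XXX$) ⊢ (p, baaaa, XXXX$) ⊢ (q, aaaa, XXXXX$) ⊢ (r, aaa, XXXX$) ⊢ (q, aa, XXX$) ⊢ (r, a, XX$) ⊢ (q, ε, X$)
All input consumed; M is in state q.

q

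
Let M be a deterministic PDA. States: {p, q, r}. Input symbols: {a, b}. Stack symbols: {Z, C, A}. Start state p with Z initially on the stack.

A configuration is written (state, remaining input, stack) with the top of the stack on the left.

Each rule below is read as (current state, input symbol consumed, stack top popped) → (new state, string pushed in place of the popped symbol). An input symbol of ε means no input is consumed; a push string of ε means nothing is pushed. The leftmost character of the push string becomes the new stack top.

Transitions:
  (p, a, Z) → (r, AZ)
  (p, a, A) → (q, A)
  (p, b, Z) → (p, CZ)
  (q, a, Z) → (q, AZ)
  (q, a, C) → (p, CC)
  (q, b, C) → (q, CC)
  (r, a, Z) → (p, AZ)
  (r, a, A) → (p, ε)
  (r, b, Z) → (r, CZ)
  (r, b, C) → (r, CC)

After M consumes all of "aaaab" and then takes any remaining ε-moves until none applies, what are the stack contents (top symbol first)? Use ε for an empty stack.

CZ

(p, aaaab, Z) ⊢ (r, aaab, AZ) ⊢ (p, aab, Z) ⊢ (r, ab, AZ) ⊢ (p, b, Z) ⊢ (p, ε, CZ)
All input consumed in state p with stack CZ.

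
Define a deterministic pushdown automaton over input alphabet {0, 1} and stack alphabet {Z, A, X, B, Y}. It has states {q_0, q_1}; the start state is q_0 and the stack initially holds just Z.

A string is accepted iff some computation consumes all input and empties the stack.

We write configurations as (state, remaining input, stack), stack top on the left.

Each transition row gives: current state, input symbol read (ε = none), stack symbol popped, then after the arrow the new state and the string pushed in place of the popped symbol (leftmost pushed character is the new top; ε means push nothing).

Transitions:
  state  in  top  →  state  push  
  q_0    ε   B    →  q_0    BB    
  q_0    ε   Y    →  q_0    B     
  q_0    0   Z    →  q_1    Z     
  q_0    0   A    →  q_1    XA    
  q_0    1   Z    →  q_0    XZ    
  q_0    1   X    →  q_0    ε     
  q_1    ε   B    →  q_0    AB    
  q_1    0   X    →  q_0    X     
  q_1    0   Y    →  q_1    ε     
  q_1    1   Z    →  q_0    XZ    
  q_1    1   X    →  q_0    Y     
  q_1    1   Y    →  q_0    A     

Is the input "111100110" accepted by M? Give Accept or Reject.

(q_0, 111100110, Z)
  read 1, top Z: go to q_0, push XZ → (q_0, 11100110, XZ)
  read 1, top X: go to q_0, push ε → (q_0, 1100110, Z)
  read 1, top Z: go to q_0, push XZ → (q_0, 100110, XZ)
  read 1, top X: go to q_0, push ε → (q_0, 00110, Z)
  read 0, top Z: go to q_1, push Z → (q_1, 0110, Z)
No transition applies at (q_1, 0110, Z); input not fully consumed.

Reject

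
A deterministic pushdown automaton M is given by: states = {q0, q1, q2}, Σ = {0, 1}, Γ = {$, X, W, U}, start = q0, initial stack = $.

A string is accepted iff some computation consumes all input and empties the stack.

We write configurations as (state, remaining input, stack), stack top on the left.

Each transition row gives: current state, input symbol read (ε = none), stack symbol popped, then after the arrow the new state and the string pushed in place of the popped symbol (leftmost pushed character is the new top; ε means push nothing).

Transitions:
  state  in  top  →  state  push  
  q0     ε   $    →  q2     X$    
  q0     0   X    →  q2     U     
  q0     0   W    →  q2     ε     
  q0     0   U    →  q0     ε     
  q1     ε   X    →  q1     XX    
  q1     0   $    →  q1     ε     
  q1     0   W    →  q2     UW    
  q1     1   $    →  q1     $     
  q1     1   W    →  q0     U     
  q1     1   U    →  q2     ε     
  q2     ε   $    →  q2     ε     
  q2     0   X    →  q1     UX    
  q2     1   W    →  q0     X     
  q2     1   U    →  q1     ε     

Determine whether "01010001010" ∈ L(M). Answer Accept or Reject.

(q0, 01010001010, $)
  ε-move, top $: go to q2, push X$ → (q2, 01010001010, X$)
  read 0, top X: go to q1, push UX → (q1, 1010001010, UX$)
  read 1, top U: go to q2, push ε → (q2, 010001010, X$)
  read 0, top X: go to q1, push UX → (q1, 10001010, UX$)
  read 1, top U: go to q2, push ε → (q2, 0001010, X$)
  read 0, top X: go to q1, push UX → (q1, 001010, UX$)
No transition applies at (q1, 001010, UX$); input not fully consumed.

Reject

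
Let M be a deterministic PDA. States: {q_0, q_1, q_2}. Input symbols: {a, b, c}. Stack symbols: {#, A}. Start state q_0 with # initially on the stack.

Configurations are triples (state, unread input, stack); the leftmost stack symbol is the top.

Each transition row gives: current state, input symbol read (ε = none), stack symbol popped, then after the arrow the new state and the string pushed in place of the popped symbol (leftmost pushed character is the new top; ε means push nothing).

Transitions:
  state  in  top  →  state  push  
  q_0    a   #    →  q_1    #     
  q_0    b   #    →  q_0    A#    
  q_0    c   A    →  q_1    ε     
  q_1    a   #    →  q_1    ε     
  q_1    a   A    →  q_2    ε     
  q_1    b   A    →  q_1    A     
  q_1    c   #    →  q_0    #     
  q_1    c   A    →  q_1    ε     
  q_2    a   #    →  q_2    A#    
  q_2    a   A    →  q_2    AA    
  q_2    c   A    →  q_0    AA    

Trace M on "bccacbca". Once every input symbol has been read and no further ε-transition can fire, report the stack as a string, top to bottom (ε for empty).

ε

(q_0, bccacbca, #)
  read b, top #: go to q_0, push A# → (q_0, ccacbca, A#)
  read c, top A: go to q_1, push ε → (q_1, cacbca, #)
  read c, top #: go to q_0, push # → (q_0, acbca, #)
  read a, top #: go to q_1, push # → (q_1, cbca, #)
  read c, top #: go to q_0, push # → (q_0, bca, #)
  read b, top #: go to q_0, push A# → (q_0, ca, A#)
  read c, top A: go to q_1, push ε → (q_1, a, #)
  read a, top #: go to q_1, push ε → (q_1, ε, ε)
All input consumed in state q_1 with stack ε.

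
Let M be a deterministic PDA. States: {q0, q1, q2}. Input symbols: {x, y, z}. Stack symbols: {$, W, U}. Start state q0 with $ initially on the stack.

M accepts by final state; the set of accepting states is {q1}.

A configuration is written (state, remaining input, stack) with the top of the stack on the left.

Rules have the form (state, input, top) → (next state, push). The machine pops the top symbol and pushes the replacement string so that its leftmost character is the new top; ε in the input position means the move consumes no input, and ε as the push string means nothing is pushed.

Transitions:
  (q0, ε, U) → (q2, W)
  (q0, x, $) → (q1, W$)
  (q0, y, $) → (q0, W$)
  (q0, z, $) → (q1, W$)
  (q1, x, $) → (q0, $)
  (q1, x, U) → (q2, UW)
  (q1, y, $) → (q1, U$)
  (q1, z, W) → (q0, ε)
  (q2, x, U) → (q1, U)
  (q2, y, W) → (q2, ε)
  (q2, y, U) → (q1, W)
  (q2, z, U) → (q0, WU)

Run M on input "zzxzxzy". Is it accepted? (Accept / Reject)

(q0, zzxzxzy, $)
  read z, top $: go to q1, push W$ → (q1, zxzxzy, W$)
  read z, top W: go to q0, push ε → (q0, xzxzy, $)
  read x, top $: go to q1, push W$ → (q1, zxzy, W$)
  read z, top W: go to q0, push ε → (q0, xzy, $)
  read x, top $: go to q1, push W$ → (q1, zy, W$)
  read z, top W: go to q0, push ε → (q0, y, $)
  read y, top $: go to q0, push W$ → (q0, ε, W$)
All input consumed; state q0 ∉ F and no further ε-move applies.

Reject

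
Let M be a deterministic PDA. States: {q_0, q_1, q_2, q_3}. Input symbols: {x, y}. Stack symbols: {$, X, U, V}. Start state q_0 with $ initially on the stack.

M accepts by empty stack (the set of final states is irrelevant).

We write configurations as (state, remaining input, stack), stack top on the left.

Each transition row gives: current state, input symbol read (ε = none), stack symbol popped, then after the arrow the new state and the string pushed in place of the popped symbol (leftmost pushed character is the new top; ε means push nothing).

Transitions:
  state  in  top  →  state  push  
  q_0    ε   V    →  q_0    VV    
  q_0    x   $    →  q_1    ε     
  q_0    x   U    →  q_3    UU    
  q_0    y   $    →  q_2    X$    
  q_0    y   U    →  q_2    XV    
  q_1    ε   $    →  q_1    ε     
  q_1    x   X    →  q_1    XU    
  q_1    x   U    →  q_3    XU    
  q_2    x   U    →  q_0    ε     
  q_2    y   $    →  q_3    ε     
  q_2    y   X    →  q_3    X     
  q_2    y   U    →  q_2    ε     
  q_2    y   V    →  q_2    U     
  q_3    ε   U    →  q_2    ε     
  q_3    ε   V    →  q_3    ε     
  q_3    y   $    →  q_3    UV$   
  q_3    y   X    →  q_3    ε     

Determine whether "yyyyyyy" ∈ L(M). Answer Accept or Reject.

(q_0, yyyyyyy, $)
  read y, top $: go to q_2, push X$ → (q_2, yyyyyy, X$)
  read y, top X: go to q_3, push X → (q_3, yyyyy, X$)
  read y, top X: go to q_3, push ε → (q_3, yyyy, $)
  read y, top $: go to q_3, push UV$ → (q_3, yyy, UV$)
  ε-move, top U: go to q_2, push ε → (q_2, yyy, V$)
  read y, top V: go to q_2, push U → (q_2, yy, U$)
  read y, top U: go to q_2, push ε → (q_2, y, $)
  read y, top $: go to q_3, push ε → (q_3, ε, ε)
All input consumed and the stack is empty.

Accept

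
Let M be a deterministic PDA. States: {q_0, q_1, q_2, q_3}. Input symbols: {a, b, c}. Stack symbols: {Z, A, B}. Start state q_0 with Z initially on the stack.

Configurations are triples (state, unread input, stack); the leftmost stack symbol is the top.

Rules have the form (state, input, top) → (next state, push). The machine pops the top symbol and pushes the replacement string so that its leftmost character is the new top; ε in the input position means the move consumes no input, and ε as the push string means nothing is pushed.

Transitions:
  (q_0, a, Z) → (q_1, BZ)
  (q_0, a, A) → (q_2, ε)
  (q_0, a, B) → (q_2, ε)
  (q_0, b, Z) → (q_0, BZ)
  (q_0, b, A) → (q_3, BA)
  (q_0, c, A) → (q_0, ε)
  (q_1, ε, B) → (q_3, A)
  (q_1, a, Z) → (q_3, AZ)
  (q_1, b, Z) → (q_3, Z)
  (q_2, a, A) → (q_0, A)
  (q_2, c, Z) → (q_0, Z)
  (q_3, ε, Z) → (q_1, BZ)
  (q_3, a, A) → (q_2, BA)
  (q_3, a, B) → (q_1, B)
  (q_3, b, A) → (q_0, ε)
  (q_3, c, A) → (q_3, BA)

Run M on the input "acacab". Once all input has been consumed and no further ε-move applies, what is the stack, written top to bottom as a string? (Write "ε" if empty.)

AAZ

(q_0, acacab, Z)
  read a, top Z: go to q_1, push BZ → (q_1, cacab, BZ)
  ε-move, top B: go to q_3, push A → (q_3, cacab, AZ)
  read c, top A: go to q_3, push BA → (q_3, acab, BAZ)
  read a, top B: go to q_1, push B → (q_1, cab, BAZ)
  ε-move, top B: go to q_3, push A → (q_3, cab, AAZ)
  read c, top A: go to q_3, push BA → (q_3, ab, BAAZ)
  read a, top B: go to q_1, push B → (q_1, b, BAAZ)
  ε-move, top B: go to q_3, push A → (q_3, b, AAAZ)
  read b, top A: go to q_0, push ε → (q_0, ε, AAZ)
All input consumed in state q_0 with stack AAZ.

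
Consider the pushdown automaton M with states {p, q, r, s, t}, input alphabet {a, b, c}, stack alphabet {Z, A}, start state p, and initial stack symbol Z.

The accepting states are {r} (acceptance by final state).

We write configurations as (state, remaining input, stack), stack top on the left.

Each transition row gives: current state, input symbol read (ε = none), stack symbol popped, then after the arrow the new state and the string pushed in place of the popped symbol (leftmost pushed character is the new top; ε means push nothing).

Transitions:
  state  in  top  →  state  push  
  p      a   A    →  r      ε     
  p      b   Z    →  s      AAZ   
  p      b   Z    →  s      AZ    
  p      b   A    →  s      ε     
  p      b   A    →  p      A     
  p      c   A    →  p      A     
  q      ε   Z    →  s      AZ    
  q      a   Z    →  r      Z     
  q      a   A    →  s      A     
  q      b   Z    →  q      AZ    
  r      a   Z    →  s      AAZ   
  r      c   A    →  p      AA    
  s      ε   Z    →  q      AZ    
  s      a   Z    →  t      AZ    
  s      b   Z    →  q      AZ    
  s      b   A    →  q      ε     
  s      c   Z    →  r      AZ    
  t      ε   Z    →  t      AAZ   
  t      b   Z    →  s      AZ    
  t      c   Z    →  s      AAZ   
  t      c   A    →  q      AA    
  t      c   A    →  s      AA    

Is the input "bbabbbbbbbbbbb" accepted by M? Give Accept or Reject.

No computation consumes all input and reaches a final state.

Reject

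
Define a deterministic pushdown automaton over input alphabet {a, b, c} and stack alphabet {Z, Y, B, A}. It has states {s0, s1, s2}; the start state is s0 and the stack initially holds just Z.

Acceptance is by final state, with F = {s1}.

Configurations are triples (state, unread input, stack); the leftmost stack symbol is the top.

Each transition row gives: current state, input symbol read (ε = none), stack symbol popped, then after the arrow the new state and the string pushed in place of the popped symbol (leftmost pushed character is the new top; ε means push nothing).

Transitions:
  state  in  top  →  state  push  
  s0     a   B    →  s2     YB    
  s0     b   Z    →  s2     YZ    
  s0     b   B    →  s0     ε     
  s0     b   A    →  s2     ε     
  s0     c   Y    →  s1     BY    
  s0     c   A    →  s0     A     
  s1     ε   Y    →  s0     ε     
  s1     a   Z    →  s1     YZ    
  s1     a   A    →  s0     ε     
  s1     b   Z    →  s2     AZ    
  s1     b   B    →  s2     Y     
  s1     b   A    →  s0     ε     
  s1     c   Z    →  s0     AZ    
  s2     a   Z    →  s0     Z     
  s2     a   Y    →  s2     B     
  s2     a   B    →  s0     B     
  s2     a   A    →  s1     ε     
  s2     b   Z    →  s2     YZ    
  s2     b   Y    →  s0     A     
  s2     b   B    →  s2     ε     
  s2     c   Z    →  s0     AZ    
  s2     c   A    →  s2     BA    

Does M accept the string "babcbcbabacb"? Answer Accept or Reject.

Reject

(s0, babcbcbabacb, Z)
  read b, top Z: go to s2, push YZ → (s2, abcbcbabacb, YZ)
  read a, top Y: go to s2, push B → (s2, bcbcbabacb, BZ)
  read b, top B: go to s2, push ε → (s2, cbcbabacb, Z)
  read c, top Z: go to s0, push AZ → (s0, bcbabacb, AZ)
  read b, top A: go to s2, push ε → (s2, cbabacb, Z)
  read c, top Z: go to s0, push AZ → (s0, babacb, AZ)
  read b, top A: go to s2, push ε → (s2, abacb, Z)
  read a, top Z: go to s0, push Z → (s0, bacb, Z)
  read b, top Z: go to s2, push YZ → (s2, acb, YZ)
  read a, top Y: go to s2, push B → (s2, cb, BZ)
No transition applies at (s2, cb, BZ); input not fully consumed.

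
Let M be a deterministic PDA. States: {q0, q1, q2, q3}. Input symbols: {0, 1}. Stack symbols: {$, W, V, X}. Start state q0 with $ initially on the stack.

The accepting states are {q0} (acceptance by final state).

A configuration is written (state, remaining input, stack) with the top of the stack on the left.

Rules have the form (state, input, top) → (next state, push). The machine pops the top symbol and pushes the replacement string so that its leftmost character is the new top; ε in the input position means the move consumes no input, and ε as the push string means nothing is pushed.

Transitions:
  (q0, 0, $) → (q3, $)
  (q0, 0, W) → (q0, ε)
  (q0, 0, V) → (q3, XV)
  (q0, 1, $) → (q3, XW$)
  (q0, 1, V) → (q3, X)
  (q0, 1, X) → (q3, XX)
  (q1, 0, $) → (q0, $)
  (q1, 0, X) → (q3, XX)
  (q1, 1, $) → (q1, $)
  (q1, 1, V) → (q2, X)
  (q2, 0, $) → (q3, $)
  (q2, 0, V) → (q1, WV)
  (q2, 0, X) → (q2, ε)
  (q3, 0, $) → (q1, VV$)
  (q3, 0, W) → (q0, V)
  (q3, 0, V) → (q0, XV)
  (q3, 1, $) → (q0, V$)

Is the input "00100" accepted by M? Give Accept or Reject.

Reject

(q0, 00100, $)
  read 0, top $: go to q3, push $ → (q3, 0100, $)
  read 0, top $: go to q1, push VV$ → (q1, 100, VV$)
  read 1, top V: go to q2, push X → (q2, 00, XV$)
  read 0, top X: go to q2, push ε → (q2, 0, V$)
  read 0, top V: go to q1, push WV → (q1, ε, WV$)
All input consumed; state q1 ∉ F and no further ε-move applies.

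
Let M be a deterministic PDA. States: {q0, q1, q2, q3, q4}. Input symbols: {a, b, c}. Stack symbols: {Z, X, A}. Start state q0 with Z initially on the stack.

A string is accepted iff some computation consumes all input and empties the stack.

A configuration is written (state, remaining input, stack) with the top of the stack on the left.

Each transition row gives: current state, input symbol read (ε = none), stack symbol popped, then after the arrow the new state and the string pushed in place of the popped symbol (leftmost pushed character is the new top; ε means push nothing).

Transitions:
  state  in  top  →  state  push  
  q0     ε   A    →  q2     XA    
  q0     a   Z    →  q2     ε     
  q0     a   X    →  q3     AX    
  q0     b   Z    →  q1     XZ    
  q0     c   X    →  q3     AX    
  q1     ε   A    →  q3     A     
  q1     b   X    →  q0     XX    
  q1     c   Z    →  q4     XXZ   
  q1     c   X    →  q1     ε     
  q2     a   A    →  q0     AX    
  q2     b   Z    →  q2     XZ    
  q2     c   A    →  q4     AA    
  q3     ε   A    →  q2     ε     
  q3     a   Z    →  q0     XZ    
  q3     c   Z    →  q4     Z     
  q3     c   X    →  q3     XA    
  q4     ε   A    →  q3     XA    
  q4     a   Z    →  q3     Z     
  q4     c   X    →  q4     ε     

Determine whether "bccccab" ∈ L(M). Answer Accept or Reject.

Reject

(q0, bccccab, Z)
  read b, top Z: go to q1, push XZ → (q1, ccccab, XZ)
  read c, top X: go to q1, push ε → (q1, cccab, Z)
  read c, top Z: go to q4, push XXZ → (q4, ccab, XXZ)
  read c, top X: go to q4, push ε → (q4, cab, XZ)
  read c, top X: go to q4, push ε → (q4, ab, Z)
  read a, top Z: go to q3, push Z → (q3, b, Z)
No transition applies at (q3, b, Z); input not fully consumed.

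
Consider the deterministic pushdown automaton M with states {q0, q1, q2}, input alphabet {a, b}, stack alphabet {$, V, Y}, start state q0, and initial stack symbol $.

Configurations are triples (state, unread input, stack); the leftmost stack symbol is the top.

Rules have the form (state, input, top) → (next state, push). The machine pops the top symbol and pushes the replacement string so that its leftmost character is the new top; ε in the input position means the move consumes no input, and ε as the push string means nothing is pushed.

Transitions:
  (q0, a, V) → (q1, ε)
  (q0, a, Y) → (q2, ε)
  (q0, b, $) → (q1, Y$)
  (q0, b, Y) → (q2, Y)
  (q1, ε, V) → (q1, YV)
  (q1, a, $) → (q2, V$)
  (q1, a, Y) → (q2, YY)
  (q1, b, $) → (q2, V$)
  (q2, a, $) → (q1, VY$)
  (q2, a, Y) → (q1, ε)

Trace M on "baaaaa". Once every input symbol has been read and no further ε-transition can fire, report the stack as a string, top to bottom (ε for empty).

YY$

(q0, baaaaa, $)
  read b, top $: go to q1, push Y$ → (q1, aaaaa, Y$)
  read a, top Y: go to q2, push YY → (q2, aaaa, YY$)
  read a, top Y: go to q1, push ε → (q1, aaa, Y$)
  read a, top Y: go to q2, push YY → (q2, aa, YY$)
  read a, top Y: go to q1, push ε → (q1, a, Y$)
  read a, top Y: go to q2, push YY → (q2, ε, YY$)
All input consumed in state q2 with stack YY$.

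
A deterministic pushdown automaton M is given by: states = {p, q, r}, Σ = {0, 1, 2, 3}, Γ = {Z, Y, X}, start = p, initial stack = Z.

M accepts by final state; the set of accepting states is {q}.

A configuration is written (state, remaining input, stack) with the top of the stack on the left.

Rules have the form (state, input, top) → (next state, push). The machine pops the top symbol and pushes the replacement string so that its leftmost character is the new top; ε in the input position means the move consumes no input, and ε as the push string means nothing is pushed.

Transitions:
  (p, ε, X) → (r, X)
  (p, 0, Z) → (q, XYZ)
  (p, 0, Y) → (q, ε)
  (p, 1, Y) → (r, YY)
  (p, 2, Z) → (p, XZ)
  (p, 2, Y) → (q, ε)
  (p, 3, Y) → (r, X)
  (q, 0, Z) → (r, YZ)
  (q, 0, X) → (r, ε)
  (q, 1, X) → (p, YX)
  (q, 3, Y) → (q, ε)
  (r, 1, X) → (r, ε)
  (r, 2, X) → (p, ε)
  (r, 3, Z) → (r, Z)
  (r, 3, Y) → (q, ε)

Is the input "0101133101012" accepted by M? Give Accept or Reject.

(p, 0101133101012, Z)
  read 0, top Z: go to q, push XYZ → (q, 101133101012, XYZ)
  read 1, top X: go to p, push YX → (p, 01133101012, YXYZ)
  read 0, top Y: go to q, push ε → (q, 1133101012, XYZ)
  read 1, top X: go to p, push YX → (p, 133101012, YXYZ)
  read 1, top Y: go to r, push YY → (r, 33101012, YYXYZ)
  read 3, top Y: go to q, push ε → (q, 3101012, YXYZ)
  read 3, top Y: go to q, push ε → (q, 101012, XYZ)
  read 1, top X: go to p, push YX → (p, 01012, YXYZ)
  read 0, top Y: go to q, push ε → (q, 1012, XYZ)
  read 1, top X: go to p, push YX → (p, 012, YXYZ)
  read 0, top Y: go to q, push ε → (q, 12, XYZ)
  read 1, top X: go to p, push YX → (p, 2, YXYZ)
  read 2, top Y: go to q, push ε → (q, ε, XYZ)
All input consumed; state q ∈ F.

Accept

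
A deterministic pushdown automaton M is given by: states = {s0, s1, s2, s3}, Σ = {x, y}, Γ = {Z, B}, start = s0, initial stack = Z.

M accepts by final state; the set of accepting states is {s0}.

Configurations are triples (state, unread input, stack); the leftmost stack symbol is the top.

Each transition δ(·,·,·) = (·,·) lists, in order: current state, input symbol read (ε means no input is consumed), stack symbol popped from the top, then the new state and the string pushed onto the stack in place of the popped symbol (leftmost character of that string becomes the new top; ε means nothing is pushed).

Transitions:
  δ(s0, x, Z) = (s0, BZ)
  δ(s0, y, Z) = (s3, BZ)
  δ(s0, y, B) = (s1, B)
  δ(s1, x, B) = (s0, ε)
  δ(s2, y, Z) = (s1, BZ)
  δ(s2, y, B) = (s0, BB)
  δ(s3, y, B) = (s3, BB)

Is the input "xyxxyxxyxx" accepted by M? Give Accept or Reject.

(s0, xyxxyxxyxx, Z) ⊢ (s0, yxxyxxyxx, BZ) ⊢ (s1, xxyxxyxx, BZ) ⊢ (s0, xyxxyxx, Z) ⊢ (s0, yxxyxx, BZ) ⊢ (s1, xxyxx, BZ) ⊢ (s0, xyxx, Z) ⊢ (s0, yxx, BZ) ⊢ (s1, xx, BZ) ⊢ (s0, x, Z) ⊢ (s0, ε, BZ)
All input consumed; state s0 ∈ F.

Accept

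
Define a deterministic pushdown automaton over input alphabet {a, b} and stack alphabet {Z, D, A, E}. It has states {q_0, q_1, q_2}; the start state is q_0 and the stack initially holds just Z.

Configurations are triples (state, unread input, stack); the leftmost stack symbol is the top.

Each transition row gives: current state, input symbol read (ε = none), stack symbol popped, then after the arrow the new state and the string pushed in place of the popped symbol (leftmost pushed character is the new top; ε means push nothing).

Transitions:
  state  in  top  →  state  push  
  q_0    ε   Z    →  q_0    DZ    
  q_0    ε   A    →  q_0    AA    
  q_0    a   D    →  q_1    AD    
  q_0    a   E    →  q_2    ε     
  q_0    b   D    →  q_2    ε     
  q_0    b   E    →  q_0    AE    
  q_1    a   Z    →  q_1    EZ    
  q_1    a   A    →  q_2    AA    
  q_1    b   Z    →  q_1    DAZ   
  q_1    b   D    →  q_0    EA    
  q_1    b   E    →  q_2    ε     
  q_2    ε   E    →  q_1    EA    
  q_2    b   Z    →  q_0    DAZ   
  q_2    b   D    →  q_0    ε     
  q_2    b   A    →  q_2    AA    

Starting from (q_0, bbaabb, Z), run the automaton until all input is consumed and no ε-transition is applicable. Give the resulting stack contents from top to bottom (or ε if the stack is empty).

(q_0, bbaabb, Z)
  ε-move, top Z: go to q_0, push DZ → (q_0, bbaabb, DZ)
  read b, top D: go to q_2, push ε → (q_2, baabb, Z)
  read b, top Z: go to q_0, push DAZ → (q_0, aabb, DAZ)
  read a, top D: go to q_1, push AD → (q_1, abb, ADAZ)
  read a, top A: go to q_2, push AA → (q_2, bb, AADAZ)
  read b, top A: go to q_2, push AA → (q_2, b, AAADAZ)
  read b, top A: go to q_2, push AA → (q_2, ε, AAAADAZ)
All input consumed in state q_2 with stack AAAADAZ.

AAAADAZ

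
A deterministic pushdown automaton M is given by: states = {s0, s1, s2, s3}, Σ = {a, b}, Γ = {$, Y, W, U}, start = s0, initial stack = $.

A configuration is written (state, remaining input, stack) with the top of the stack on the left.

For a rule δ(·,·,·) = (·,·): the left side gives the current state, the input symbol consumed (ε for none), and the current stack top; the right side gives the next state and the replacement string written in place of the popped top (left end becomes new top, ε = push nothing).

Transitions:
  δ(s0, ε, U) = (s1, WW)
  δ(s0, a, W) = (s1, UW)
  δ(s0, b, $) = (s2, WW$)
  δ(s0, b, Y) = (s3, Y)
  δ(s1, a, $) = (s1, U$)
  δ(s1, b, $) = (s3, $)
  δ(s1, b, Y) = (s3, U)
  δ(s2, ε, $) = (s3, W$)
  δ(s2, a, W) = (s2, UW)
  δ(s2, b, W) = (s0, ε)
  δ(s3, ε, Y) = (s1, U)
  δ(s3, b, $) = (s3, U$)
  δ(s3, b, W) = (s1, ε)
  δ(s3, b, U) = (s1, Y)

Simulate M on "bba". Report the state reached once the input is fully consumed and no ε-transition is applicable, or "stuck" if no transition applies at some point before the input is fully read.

s1

(s0, bba, $)
  read b, top $: go to s2, push WW$ → (s2, ba, WW$)
  read b, top W: go to s0, push ε → (s0, a, W$)
  read a, top W: go to s1, push UW → (s1, ε, UW$)
All input consumed; M is in state s1.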